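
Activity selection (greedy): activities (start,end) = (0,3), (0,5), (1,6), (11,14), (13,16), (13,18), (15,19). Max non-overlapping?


Greedy: pick earliest-ending, then skip overlaps.
Selected (3 activities): [(0, 3), (11, 14), (15, 19)]


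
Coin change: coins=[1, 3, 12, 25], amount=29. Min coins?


dp[0]=0; dp[i]=1+min(dp[i-c] for c in coins)
...dp[24]=2, dp[25]=1, dp[26]=2, dp[27]=3, dp[28]=2, dp[29]=3
Minimum coins for 29 = 3


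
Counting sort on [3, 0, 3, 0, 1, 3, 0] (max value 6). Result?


Count array: [3, 1, 0, 3, 0, 0, 0]
Reconstruct: [0, 0, 0, 1, 3, 3, 3]


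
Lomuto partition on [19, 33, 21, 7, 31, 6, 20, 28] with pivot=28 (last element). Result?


Elements <= 28 go left of pivot.
Result: [19, 21, 7, 6, 20, 28, 31, 33], pivot at index 5


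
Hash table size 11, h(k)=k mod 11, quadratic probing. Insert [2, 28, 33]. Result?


Insertions: 2->slot 2; 28->slot 6; 33->slot 0
Table: [33, None, 2, None, None, None, 28, None, None, None, None]


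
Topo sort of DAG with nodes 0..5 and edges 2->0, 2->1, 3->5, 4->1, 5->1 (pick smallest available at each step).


Kahn's algorithm, process smallest node first
Order: [2, 0, 3, 4, 5, 1]


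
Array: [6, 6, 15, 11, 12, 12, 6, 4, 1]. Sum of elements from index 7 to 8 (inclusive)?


Prefix sums: [0, 6, 12, 27, 38, 50, 62, 68, 72, 73]
Sum[7..8] = prefix[9] - prefix[7] = 73 - 68 = 5


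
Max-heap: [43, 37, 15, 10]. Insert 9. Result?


Append 9: [43, 37, 15, 10, 9]
Bubble up: no swaps needed
Result: [43, 37, 15, 10, 9]


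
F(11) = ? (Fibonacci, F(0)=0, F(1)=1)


F(n)=F(n-1)+F(n-2)
...F(9)=34, F(10)=55, F(11)=89


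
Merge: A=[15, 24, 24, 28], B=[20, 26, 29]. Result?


Compare heads, take smaller each step.
Merged: [15, 20, 24, 24, 26, 28, 29]


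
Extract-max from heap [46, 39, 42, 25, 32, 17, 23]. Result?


Max = 46
Replace root with last, heapify down
Resulting heap: [42, 39, 23, 25, 32, 17]


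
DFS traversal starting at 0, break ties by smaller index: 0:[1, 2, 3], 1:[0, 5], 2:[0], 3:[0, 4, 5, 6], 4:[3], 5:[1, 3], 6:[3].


DFS stack-based: start with [0]
Visit order: [0, 1, 5, 3, 4, 6, 2]


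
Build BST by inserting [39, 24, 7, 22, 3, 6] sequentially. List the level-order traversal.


Root = 39; build tree by BST insertion.
Level-Order traversal: [39, 24, 7, 3, 22, 6]


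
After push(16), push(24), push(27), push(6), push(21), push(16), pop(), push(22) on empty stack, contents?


push(16) -> [16]
push(24) -> [16, 24]
push(27) -> [16, 24, 27]
push(6) -> [16, 24, 27, 6]
push(21) -> [16, 24, 27, 6, 21]
push(16) -> [16, 24, 27, 6, 21, 16]
pop() returns 16 -> [16, 24, 27, 6, 21]
push(22) -> [16, 24, 27, 6, 21, 22]
Final stack (bottom to top): [16, 24, 27, 6, 21, 22]


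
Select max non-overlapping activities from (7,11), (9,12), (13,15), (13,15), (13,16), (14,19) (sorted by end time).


Greedy: pick earliest-ending, then skip overlaps.
Selected (2 activities): [(7, 11), (13, 15)]


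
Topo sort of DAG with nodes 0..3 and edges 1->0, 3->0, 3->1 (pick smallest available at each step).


Kahn's algorithm, process smallest node first
Order: [2, 3, 1, 0]


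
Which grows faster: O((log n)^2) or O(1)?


constant grows slower than polylogarithmic
O(1) is asymptotically smaller; O((log n)^2) grows faster


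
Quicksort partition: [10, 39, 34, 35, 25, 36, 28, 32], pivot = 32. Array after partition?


Elements <= 32 go left of pivot.
Result: [10, 25, 28, 32, 39, 36, 34, 35], pivot at index 3


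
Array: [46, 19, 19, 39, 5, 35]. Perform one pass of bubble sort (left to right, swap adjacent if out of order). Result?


After one pass: [19, 19, 39, 5, 35, 46]


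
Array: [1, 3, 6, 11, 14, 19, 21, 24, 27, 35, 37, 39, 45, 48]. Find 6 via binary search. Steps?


Search for 6:
[0,13] mid=6 arr[6]=21
[0,5] mid=2 arr[2]=6
Total: 2 comparisons


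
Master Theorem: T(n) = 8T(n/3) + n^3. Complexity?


a=8, b=3, c=3. log_3(8)=1.893 < c=3. Case 3: O(n^c) = O(n^3)
Complexity: O(n^3)


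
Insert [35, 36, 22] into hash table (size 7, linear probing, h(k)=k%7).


Insertions: 35->slot 0; 36->slot 1; 22->slot 2
Table: [35, 36, 22, None, None, None, None]


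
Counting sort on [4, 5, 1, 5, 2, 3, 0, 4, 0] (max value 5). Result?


Count array: [2, 1, 1, 1, 2, 2]
Reconstruct: [0, 0, 1, 2, 3, 4, 4, 5, 5]


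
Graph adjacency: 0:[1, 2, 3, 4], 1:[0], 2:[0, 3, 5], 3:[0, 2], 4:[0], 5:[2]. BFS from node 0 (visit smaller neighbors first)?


BFS queue: start with [0]
Visit order: [0, 1, 2, 3, 4, 5]


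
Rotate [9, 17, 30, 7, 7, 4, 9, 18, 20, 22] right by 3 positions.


Right rotate by 3: [18, 20, 22, 9, 17, 30, 7, 7, 4, 9]


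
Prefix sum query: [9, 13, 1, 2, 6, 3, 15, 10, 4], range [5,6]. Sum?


Prefix sums: [0, 9, 22, 23, 25, 31, 34, 49, 59, 63]
Sum[5..6] = prefix[7] - prefix[5] = 49 - 31 = 18


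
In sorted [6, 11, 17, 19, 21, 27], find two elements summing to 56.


Two pointers: lo=0, hi=5
No pair sums to 56


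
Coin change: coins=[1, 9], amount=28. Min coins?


dp[0]=0; dp[i]=1+min(dp[i-c] for c in coins)
...dp[23]=7, dp[24]=8, dp[25]=9, dp[26]=10, dp[27]=3, dp[28]=4
Minimum coins for 28 = 4


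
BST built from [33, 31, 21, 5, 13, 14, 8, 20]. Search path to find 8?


BST root = 33
Search for 8: compare at each node
Path: [33, 31, 21, 5, 13, 8]


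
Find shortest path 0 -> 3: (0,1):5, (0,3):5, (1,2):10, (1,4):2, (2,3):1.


Dijkstra from 0:
Distances: {0: 0, 1: 5, 2: 6, 3: 5, 4: 7}
Shortest distance to 3 = 5, path = [0, 3]


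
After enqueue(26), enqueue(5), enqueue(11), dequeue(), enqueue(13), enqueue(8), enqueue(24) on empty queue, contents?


enqueue(26) -> [26]
enqueue(5) -> [26, 5]
enqueue(11) -> [26, 5, 11]
dequeue() returns 26 -> [5, 11]
enqueue(13) -> [5, 11, 13]
enqueue(8) -> [5, 11, 13, 8]
enqueue(24) -> [5, 11, 13, 8, 24]
Final queue (front to back): [5, 11, 13, 8, 24]


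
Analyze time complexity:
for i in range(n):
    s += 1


Per nesting level: O(n) = O(n)
Complexity: O(n)


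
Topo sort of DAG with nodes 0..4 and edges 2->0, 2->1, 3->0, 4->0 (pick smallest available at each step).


Kahn's algorithm, process smallest node first
Order: [2, 1, 3, 4, 0]


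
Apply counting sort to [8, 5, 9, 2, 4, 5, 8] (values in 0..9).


Count array: [0, 0, 1, 0, 1, 2, 0, 0, 2, 1]
Reconstruct: [2, 4, 5, 5, 8, 8, 9]


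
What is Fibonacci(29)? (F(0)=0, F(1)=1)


F(n)=F(n-1)+F(n-2)
...F(27)=196418, F(28)=317811, F(29)=514229


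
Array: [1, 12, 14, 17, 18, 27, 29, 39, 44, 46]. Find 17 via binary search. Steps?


Search for 17:
[0,9] mid=4 arr[4]=18
[0,3] mid=1 arr[1]=12
[2,3] mid=2 arr[2]=14
[3,3] mid=3 arr[3]=17
Total: 4 comparisons


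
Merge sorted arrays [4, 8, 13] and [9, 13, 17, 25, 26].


Compare heads, take smaller each step.
Merged: [4, 8, 9, 13, 13, 17, 25, 26]


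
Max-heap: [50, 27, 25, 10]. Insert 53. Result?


Append 53: [50, 27, 25, 10, 53]
Bubble up: swap idx 4(53) with idx 1(27); swap idx 1(53) with idx 0(50)
Result: [53, 50, 25, 10, 27]


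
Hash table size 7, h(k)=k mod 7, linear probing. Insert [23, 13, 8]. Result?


Insertions: 23->slot 2; 13->slot 6; 8->slot 1
Table: [None, 8, 23, None, None, None, 13]


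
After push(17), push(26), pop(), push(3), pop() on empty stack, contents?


push(17) -> [17]
push(26) -> [17, 26]
pop() returns 26 -> [17]
push(3) -> [17, 3]
pop() returns 3 -> [17]
Final stack (bottom to top): [17]


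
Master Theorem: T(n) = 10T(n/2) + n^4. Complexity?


a=10, b=2, c=4. log_2(10)=3.322 < c=4. Case 3: O(n^c) = O(n^4)
Complexity: O(n^4)


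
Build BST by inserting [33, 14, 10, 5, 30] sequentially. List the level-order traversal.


Root = 33; build tree by BST insertion.
Level-Order traversal: [33, 14, 10, 30, 5]


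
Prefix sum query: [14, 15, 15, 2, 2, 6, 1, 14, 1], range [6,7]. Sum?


Prefix sums: [0, 14, 29, 44, 46, 48, 54, 55, 69, 70]
Sum[6..7] = prefix[8] - prefix[6] = 69 - 54 = 15


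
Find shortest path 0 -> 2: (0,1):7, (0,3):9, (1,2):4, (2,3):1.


Dijkstra from 0:
Distances: {0: 0, 1: 7, 2: 10, 3: 9}
Shortest distance to 2 = 10, path = [0, 3, 2]


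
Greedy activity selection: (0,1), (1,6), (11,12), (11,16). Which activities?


Greedy: pick earliest-ending, then skip overlaps.
Selected (3 activities): [(0, 1), (1, 6), (11, 12)]


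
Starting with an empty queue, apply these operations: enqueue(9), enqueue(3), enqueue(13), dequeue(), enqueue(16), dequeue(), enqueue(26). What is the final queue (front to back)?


enqueue(9) -> [9]
enqueue(3) -> [9, 3]
enqueue(13) -> [9, 3, 13]
dequeue() returns 9 -> [3, 13]
enqueue(16) -> [3, 13, 16]
dequeue() returns 3 -> [13, 16]
enqueue(26) -> [13, 16, 26]
Final queue (front to back): [13, 16, 26]


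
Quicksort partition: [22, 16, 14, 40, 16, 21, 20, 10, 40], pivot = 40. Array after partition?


Elements <= 40 go left of pivot.
Result: [22, 16, 14, 40, 16, 21, 20, 10, 40], pivot at index 8


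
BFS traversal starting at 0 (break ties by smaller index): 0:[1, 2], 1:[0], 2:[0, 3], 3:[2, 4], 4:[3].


BFS queue: start with [0]
Visit order: [0, 1, 2, 3, 4]


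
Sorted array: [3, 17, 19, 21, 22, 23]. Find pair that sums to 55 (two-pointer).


Two pointers: lo=0, hi=5
No pair sums to 55


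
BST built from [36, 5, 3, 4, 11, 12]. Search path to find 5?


BST root = 36
Search for 5: compare at each node
Path: [36, 5]


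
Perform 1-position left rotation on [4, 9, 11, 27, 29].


Left rotate by 1: [9, 11, 27, 29, 4]


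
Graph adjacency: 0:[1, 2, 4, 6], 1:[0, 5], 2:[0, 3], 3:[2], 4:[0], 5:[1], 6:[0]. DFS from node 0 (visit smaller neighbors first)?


DFS stack-based: start with [0]
Visit order: [0, 1, 5, 2, 3, 4, 6]


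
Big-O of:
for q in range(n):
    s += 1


Per nesting level: O(n) = O(n)
Complexity: O(n)


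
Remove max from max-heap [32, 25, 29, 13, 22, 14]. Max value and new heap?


Max = 32
Replace root with last, heapify down
Resulting heap: [29, 25, 14, 13, 22]


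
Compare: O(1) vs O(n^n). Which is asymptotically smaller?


constant grows slower than n^n
O(1) is asymptotically smaller; O(n^n) grows faster


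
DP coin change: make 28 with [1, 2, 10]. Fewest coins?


dp[0]=0; dp[i]=1+min(dp[i-c] for c in coins)
...dp[23]=4, dp[24]=4, dp[25]=5, dp[26]=5, dp[27]=6, dp[28]=6
Minimum coins for 28 = 6


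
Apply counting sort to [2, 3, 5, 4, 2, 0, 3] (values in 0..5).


Count array: [1, 0, 2, 2, 1, 1]
Reconstruct: [0, 2, 2, 3, 3, 4, 5]


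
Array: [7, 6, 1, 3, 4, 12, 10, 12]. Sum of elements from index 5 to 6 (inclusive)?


Prefix sums: [0, 7, 13, 14, 17, 21, 33, 43, 55]
Sum[5..6] = prefix[7] - prefix[5] = 43 - 21 = 22


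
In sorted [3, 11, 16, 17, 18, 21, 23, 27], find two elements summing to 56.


Two pointers: lo=0, hi=7
No pair sums to 56


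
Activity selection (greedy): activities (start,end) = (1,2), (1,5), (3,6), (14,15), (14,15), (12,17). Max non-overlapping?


Greedy: pick earliest-ending, then skip overlaps.
Selected (3 activities): [(1, 2), (3, 6), (14, 15)]


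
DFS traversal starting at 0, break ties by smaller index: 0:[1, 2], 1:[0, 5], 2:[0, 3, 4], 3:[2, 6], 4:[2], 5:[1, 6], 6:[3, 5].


DFS stack-based: start with [0]
Visit order: [0, 1, 5, 6, 3, 2, 4]


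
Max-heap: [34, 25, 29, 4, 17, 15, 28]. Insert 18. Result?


Append 18: [34, 25, 29, 4, 17, 15, 28, 18]
Bubble up: swap idx 7(18) with idx 3(4)
Result: [34, 25, 29, 18, 17, 15, 28, 4]


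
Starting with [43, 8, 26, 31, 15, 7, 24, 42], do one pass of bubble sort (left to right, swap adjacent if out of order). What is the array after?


After one pass: [8, 26, 31, 15, 7, 24, 42, 43]


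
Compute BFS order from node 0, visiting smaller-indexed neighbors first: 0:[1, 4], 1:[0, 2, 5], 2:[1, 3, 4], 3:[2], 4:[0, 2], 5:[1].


BFS queue: start with [0]
Visit order: [0, 1, 4, 2, 5, 3]


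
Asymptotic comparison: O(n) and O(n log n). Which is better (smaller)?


linear grows slower than linearithmic
O(n) is asymptotically smaller; O(n log n) grows faster


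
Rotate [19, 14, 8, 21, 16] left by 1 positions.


Left rotate by 1: [14, 8, 21, 16, 19]


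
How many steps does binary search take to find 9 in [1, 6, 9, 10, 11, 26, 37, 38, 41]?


Search for 9:
[0,8] mid=4 arr[4]=11
[0,3] mid=1 arr[1]=6
[2,3] mid=2 arr[2]=9
Total: 3 comparisons


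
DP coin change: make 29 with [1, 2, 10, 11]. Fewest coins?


dp[0]=0; dp[i]=1+min(dp[i-c] for c in coins)
...dp[24]=3, dp[25]=4, dp[26]=4, dp[27]=5, dp[28]=5, dp[29]=6
Minimum coins for 29 = 6


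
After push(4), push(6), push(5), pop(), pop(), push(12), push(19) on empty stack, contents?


push(4) -> [4]
push(6) -> [4, 6]
push(5) -> [4, 6, 5]
pop() returns 5 -> [4, 6]
pop() returns 6 -> [4]
push(12) -> [4, 12]
push(19) -> [4, 12, 19]
Final stack (bottom to top): [4, 12, 19]


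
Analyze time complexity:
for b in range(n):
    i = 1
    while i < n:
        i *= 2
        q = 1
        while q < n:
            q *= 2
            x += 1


Per nesting level: O(n) * O(log n) * O(log n) = O(n (log n)^2)
Complexity: O(n (log n)^2)


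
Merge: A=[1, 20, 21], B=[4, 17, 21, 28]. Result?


Compare heads, take smaller each step.
Merged: [1, 4, 17, 20, 21, 21, 28]


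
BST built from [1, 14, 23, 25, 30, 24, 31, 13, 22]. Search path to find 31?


BST root = 1
Search for 31: compare at each node
Path: [1, 14, 23, 25, 30, 31]


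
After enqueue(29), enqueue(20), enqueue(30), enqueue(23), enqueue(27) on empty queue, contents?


enqueue(29) -> [29]
enqueue(20) -> [29, 20]
enqueue(30) -> [29, 20, 30]
enqueue(23) -> [29, 20, 30, 23]
enqueue(27) -> [29, 20, 30, 23, 27]
Final queue (front to back): [29, 20, 30, 23, 27]


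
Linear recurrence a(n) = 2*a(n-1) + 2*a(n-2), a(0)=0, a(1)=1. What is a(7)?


Build bottom-up:
...a(5)=44, a(6)=120, a(7)=2*120+2*44=328


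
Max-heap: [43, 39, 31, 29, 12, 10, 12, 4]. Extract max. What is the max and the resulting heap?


Max = 43
Replace root with last, heapify down
Resulting heap: [39, 29, 31, 4, 12, 10, 12]


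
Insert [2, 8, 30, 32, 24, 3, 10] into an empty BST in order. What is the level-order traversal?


Root = 2; build tree by BST insertion.
Level-Order traversal: [2, 8, 3, 30, 24, 32, 10]


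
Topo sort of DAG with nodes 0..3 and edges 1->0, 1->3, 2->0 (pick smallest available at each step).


Kahn's algorithm, process smallest node first
Order: [1, 2, 0, 3]


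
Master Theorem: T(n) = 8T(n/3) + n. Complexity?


a=8, b=3, c=1. log_3(8)=1.893 > c=1. Case 1: O(n^log_b(a)) = O(n^1.893)
Complexity: O(n^1.893)


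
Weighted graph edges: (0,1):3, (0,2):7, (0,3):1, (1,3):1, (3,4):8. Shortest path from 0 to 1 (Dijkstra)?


Dijkstra from 0:
Distances: {0: 0, 1: 2, 2: 7, 3: 1, 4: 9}
Shortest distance to 1 = 2, path = [0, 3, 1]


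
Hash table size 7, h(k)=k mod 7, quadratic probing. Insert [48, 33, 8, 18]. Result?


Insertions: 48->slot 6; 33->slot 5; 8->slot 1; 18->slot 4
Table: [None, 8, None, None, 18, 33, 48]


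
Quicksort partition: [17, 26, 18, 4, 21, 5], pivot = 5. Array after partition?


Elements <= 5 go left of pivot.
Result: [4, 5, 18, 17, 21, 26], pivot at index 1


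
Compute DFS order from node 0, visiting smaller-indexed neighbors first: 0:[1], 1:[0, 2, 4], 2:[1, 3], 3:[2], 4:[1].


DFS stack-based: start with [0]
Visit order: [0, 1, 2, 3, 4]


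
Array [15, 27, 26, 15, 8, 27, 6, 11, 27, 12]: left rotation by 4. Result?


Left rotate by 4: [8, 27, 6, 11, 27, 12, 15, 27, 26, 15]


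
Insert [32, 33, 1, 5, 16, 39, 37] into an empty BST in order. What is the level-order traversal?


Root = 32; build tree by BST insertion.
Level-Order traversal: [32, 1, 33, 5, 39, 16, 37]


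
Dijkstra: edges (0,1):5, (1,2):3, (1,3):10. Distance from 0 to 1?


Dijkstra from 0:
Distances: {0: 0, 1: 5, 2: 8, 3: 15}
Shortest distance to 1 = 5, path = [0, 1]


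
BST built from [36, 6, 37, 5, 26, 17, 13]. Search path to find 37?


BST root = 36
Search for 37: compare at each node
Path: [36, 37]


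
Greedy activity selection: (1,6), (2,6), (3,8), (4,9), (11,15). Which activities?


Greedy: pick earliest-ending, then skip overlaps.
Selected (2 activities): [(1, 6), (11, 15)]


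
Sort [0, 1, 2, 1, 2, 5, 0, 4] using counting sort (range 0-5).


Count array: [2, 2, 2, 0, 1, 1]
Reconstruct: [0, 0, 1, 1, 2, 2, 4, 5]


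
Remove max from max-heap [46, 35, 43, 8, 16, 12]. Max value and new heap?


Max = 46
Replace root with last, heapify down
Resulting heap: [43, 35, 12, 8, 16]


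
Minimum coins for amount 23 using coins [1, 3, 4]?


dp[0]=0; dp[i]=1+min(dp[i-c] for c in coins)
...dp[18]=5, dp[19]=5, dp[20]=5, dp[21]=6, dp[22]=6, dp[23]=6
Minimum coins for 23 = 6


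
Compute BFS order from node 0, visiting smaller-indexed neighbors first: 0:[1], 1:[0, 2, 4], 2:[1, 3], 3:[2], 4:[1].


BFS queue: start with [0]
Visit order: [0, 1, 2, 4, 3]


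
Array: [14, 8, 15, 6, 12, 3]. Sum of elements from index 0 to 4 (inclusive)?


Prefix sums: [0, 14, 22, 37, 43, 55, 58]
Sum[0..4] = prefix[5] - prefix[0] = 55 - 0 = 55


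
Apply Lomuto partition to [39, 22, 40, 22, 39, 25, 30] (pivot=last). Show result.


Elements <= 30 go left of pivot.
Result: [22, 22, 25, 30, 39, 40, 39], pivot at index 3


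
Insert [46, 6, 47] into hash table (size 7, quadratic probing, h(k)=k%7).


Insertions: 46->slot 4; 6->slot 6; 47->slot 5
Table: [None, None, None, None, 46, 47, 6]


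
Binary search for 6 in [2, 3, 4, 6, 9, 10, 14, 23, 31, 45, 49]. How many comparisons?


Search for 6:
[0,10] mid=5 arr[5]=10
[0,4] mid=2 arr[2]=4
[3,4] mid=3 arr[3]=6
Total: 3 comparisons


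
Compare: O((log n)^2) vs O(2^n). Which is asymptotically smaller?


polylogarithmic grows slower than exponential
O((log n)^2) is asymptotically smaller; O(2^n) grows faster


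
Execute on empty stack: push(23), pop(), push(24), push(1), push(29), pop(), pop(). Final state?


push(23) -> [23]
pop() returns 23 -> []
push(24) -> [24]
push(1) -> [24, 1]
push(29) -> [24, 1, 29]
pop() returns 29 -> [24, 1]
pop() returns 1 -> [24]
Final stack (bottom to top): [24]


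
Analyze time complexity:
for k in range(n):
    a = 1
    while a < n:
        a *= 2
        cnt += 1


Per nesting level: O(n) * O(log n) = O(n log n)
Complexity: O(n log n)


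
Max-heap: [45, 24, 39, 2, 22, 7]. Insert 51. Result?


Append 51: [45, 24, 39, 2, 22, 7, 51]
Bubble up: swap idx 6(51) with idx 2(39); swap idx 2(51) with idx 0(45)
Result: [51, 24, 45, 2, 22, 7, 39]


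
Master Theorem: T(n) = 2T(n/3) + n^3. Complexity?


a=2, b=3, c=3. log_3(2)=0.631 < c=3. Case 3: O(n^c) = O(n^3)
Complexity: O(n^3)


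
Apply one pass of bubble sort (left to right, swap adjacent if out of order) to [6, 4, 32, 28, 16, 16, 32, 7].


After one pass: [4, 6, 28, 16, 16, 32, 7, 32]


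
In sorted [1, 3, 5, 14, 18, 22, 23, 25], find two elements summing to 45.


Two pointers: lo=0, hi=7
Found pair: (22, 23) summing to 45


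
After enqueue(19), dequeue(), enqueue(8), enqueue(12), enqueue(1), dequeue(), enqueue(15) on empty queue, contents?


enqueue(19) -> [19]
dequeue() returns 19 -> []
enqueue(8) -> [8]
enqueue(12) -> [8, 12]
enqueue(1) -> [8, 12, 1]
dequeue() returns 8 -> [12, 1]
enqueue(15) -> [12, 1, 15]
Final queue (front to back): [12, 1, 15]


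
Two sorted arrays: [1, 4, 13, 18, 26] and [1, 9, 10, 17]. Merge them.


Compare heads, take smaller each step.
Merged: [1, 1, 4, 9, 10, 13, 17, 18, 26]


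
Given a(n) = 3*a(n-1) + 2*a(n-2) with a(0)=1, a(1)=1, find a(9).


Build bottom-up:
...a(7)=2753, a(8)=9805, a(9)=3*9805+2*2753=34921


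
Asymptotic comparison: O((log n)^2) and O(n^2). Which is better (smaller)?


polylogarithmic grows slower than quadratic
O((log n)^2) is asymptotically smaller; O(n^2) grows faster


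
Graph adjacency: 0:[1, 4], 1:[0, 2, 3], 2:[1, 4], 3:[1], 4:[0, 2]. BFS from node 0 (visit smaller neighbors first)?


BFS queue: start with [0]
Visit order: [0, 1, 4, 2, 3]


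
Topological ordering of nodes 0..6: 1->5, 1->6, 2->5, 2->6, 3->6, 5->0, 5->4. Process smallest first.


Kahn's algorithm, process smallest node first
Order: [1, 2, 3, 5, 0, 4, 6]


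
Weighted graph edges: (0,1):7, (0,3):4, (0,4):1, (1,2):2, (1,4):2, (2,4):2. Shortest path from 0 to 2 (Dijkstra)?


Dijkstra from 0:
Distances: {0: 0, 1: 3, 2: 3, 3: 4, 4: 1}
Shortest distance to 2 = 3, path = [0, 4, 2]


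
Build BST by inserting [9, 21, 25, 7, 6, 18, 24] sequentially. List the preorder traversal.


Root = 9; build tree by BST insertion.
Preorder traversal: [9, 7, 6, 21, 18, 25, 24]


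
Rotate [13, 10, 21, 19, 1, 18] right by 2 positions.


Right rotate by 2: [1, 18, 13, 10, 21, 19]


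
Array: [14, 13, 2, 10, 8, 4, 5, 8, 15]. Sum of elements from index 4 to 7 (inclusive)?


Prefix sums: [0, 14, 27, 29, 39, 47, 51, 56, 64, 79]
Sum[4..7] = prefix[8] - prefix[4] = 64 - 39 = 25


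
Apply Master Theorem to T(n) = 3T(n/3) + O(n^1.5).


a=3, b=3, c=1.5. log_3(3)=1 < c=1.5. Case 3: O(n^c) = O(n^1.500)
Complexity: O(n^1.500)


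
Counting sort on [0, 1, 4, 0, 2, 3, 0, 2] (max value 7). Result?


Count array: [3, 1, 2, 1, 1, 0, 0, 0]
Reconstruct: [0, 0, 0, 1, 2, 2, 3, 4]


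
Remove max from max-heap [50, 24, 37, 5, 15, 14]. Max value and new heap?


Max = 50
Replace root with last, heapify down
Resulting heap: [37, 24, 14, 5, 15]


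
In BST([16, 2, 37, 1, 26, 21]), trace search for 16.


BST root = 16
Search for 16: compare at each node
Path: [16]


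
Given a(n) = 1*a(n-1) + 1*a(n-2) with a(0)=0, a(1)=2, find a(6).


Build bottom-up:
...a(4)=6, a(5)=10, a(6)=1*10+1*6=16


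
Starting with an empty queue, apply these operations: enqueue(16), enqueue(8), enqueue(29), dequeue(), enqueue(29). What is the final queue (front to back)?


enqueue(16) -> [16]
enqueue(8) -> [16, 8]
enqueue(29) -> [16, 8, 29]
dequeue() returns 16 -> [8, 29]
enqueue(29) -> [8, 29, 29]
Final queue (front to back): [8, 29, 29]


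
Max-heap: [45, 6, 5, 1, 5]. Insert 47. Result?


Append 47: [45, 6, 5, 1, 5, 47]
Bubble up: swap idx 5(47) with idx 2(5); swap idx 2(47) with idx 0(45)
Result: [47, 6, 45, 1, 5, 5]


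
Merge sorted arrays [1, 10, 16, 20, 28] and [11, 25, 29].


Compare heads, take smaller each step.
Merged: [1, 10, 11, 16, 20, 25, 28, 29]


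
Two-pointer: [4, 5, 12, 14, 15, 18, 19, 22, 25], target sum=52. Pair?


Two pointers: lo=0, hi=8
No pair sums to 52


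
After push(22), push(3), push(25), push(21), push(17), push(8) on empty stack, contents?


push(22) -> [22]
push(3) -> [22, 3]
push(25) -> [22, 3, 25]
push(21) -> [22, 3, 25, 21]
push(17) -> [22, 3, 25, 21, 17]
push(8) -> [22, 3, 25, 21, 17, 8]
Final stack (bottom to top): [22, 3, 25, 21, 17, 8]


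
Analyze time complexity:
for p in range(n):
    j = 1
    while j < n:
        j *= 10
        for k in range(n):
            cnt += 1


Per nesting level: O(n) * O(log n) * O(n) = O(n^2 log n)
Complexity: O(n^2 log n)


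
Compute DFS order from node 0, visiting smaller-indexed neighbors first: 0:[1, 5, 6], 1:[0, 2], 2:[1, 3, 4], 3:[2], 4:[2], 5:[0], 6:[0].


DFS stack-based: start with [0]
Visit order: [0, 1, 2, 3, 4, 5, 6]


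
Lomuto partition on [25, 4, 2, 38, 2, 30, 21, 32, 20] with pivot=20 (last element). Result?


Elements <= 20 go left of pivot.
Result: [4, 2, 2, 20, 25, 30, 21, 32, 38], pivot at index 3


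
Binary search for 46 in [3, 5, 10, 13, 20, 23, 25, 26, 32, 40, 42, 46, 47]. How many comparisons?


Search for 46:
[0,12] mid=6 arr[6]=25
[7,12] mid=9 arr[9]=40
[10,12] mid=11 arr[11]=46
Total: 3 comparisons


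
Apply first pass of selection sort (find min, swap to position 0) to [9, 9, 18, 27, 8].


After one pass: [8, 9, 18, 27, 9]


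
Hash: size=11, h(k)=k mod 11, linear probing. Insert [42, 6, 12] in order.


Insertions: 42->slot 9; 6->slot 6; 12->slot 1
Table: [None, 12, None, None, None, None, 6, None, None, 42, None]


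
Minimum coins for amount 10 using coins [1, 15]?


dp[0]=0; dp[i]=1+min(dp[i-c] for c in coins)
...dp[5]=5, dp[6]=6, dp[7]=7, dp[8]=8, dp[9]=9, dp[10]=10
Minimum coins for 10 = 10


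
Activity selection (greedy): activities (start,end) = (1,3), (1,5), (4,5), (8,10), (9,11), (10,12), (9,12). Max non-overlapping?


Greedy: pick earliest-ending, then skip overlaps.
Selected (4 activities): [(1, 3), (4, 5), (8, 10), (10, 12)]


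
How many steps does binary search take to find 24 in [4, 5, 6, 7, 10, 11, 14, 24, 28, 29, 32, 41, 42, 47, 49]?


Search for 24:
[0,14] mid=7 arr[7]=24
Total: 1 comparisons


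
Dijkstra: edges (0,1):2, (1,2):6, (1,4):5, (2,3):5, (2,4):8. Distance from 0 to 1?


Dijkstra from 0:
Distances: {0: 0, 1: 2, 2: 8, 3: 13, 4: 7}
Shortest distance to 1 = 2, path = [0, 1]


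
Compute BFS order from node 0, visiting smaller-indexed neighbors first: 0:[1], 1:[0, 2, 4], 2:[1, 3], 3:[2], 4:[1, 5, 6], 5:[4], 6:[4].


BFS queue: start with [0]
Visit order: [0, 1, 2, 4, 3, 5, 6]


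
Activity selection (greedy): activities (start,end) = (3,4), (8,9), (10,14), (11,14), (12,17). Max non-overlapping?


Greedy: pick earliest-ending, then skip overlaps.
Selected (3 activities): [(3, 4), (8, 9), (10, 14)]


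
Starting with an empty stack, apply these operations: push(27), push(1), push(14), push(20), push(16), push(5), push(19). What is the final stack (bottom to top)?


push(27) -> [27]
push(1) -> [27, 1]
push(14) -> [27, 1, 14]
push(20) -> [27, 1, 14, 20]
push(16) -> [27, 1, 14, 20, 16]
push(5) -> [27, 1, 14, 20, 16, 5]
push(19) -> [27, 1, 14, 20, 16, 5, 19]
Final stack (bottom to top): [27, 1, 14, 20, 16, 5, 19]


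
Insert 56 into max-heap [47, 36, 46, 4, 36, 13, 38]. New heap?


Append 56: [47, 36, 46, 4, 36, 13, 38, 56]
Bubble up: swap idx 7(56) with idx 3(4); swap idx 3(56) with idx 1(36); swap idx 1(56) with idx 0(47)
Result: [56, 47, 46, 36, 36, 13, 38, 4]


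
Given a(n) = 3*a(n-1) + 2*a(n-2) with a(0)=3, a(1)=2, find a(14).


Build bottom-up:
...a(12)=3722592, a(13)=13258208, a(14)=3*13258208+2*3722592=47219808


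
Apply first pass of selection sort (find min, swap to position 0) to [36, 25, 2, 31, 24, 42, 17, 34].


After one pass: [2, 25, 36, 31, 24, 42, 17, 34]


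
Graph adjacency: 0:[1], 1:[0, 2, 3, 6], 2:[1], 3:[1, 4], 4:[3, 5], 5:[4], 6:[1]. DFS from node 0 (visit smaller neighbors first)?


DFS stack-based: start with [0]
Visit order: [0, 1, 2, 3, 4, 5, 6]


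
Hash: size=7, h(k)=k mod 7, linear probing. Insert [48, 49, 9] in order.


Insertions: 48->slot 6; 49->slot 0; 9->slot 2
Table: [49, None, 9, None, None, None, 48]


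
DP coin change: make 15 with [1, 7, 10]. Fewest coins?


dp[0]=0; dp[i]=1+min(dp[i-c] for c in coins)
...dp[10]=1, dp[11]=2, dp[12]=3, dp[13]=4, dp[14]=2, dp[15]=3
Minimum coins for 15 = 3


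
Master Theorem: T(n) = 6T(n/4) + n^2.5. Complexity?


a=6, b=4, c=2.5. log_4(6)=1.292 < c=2.5. Case 3: O(n^c) = O(n^2.500)
Complexity: O(n^2.500)


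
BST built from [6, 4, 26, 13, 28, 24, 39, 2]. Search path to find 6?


BST root = 6
Search for 6: compare at each node
Path: [6]


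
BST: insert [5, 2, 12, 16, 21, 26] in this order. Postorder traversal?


Root = 5; build tree by BST insertion.
Postorder traversal: [2, 26, 21, 16, 12, 5]


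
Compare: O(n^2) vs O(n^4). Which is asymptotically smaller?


quadratic grows slower than quartic
O(n^2) is asymptotically smaller; O(n^4) grows faster


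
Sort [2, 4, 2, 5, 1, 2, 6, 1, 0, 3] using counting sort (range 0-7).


Count array: [1, 2, 3, 1, 1, 1, 1, 0]
Reconstruct: [0, 1, 1, 2, 2, 2, 3, 4, 5, 6]


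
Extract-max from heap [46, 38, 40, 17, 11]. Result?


Max = 46
Replace root with last, heapify down
Resulting heap: [40, 38, 11, 17]


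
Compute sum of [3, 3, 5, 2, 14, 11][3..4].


Prefix sums: [0, 3, 6, 11, 13, 27, 38]
Sum[3..4] = prefix[5] - prefix[3] = 27 - 11 = 16


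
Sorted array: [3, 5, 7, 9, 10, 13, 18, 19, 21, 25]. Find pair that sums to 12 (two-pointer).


Two pointers: lo=0, hi=9
Found pair: (3, 9) summing to 12


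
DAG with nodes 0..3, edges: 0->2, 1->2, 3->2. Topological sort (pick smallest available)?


Kahn's algorithm, process smallest node first
Order: [0, 1, 3, 2]


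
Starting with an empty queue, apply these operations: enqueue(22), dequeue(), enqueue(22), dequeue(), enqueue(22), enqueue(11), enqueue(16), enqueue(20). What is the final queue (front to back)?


enqueue(22) -> [22]
dequeue() returns 22 -> []
enqueue(22) -> [22]
dequeue() returns 22 -> []
enqueue(22) -> [22]
enqueue(11) -> [22, 11]
enqueue(16) -> [22, 11, 16]
enqueue(20) -> [22, 11, 16, 20]
Final queue (front to back): [22, 11, 16, 20]


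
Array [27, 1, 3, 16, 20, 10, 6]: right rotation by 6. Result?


Right rotate by 6: [1, 3, 16, 20, 10, 6, 27]


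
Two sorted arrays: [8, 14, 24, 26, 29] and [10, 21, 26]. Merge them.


Compare heads, take smaller each step.
Merged: [8, 10, 14, 21, 24, 26, 26, 29]


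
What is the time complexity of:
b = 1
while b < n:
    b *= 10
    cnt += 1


Per nesting level: O(log n) = O(log n)
Complexity: O(log n)


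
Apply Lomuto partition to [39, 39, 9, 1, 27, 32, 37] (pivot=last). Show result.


Elements <= 37 go left of pivot.
Result: [9, 1, 27, 32, 37, 39, 39], pivot at index 4


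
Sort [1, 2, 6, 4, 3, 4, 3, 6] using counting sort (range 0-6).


Count array: [0, 1, 1, 2, 2, 0, 2]
Reconstruct: [1, 2, 3, 3, 4, 4, 6, 6]


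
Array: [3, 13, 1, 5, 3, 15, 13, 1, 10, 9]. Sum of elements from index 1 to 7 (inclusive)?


Prefix sums: [0, 3, 16, 17, 22, 25, 40, 53, 54, 64, 73]
Sum[1..7] = prefix[8] - prefix[1] = 54 - 3 = 51


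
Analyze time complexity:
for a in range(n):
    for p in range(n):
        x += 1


Per nesting level: O(n) * O(n) = O(n^2)
Complexity: O(n^2)


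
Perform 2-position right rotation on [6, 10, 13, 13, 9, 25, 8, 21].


Right rotate by 2: [8, 21, 6, 10, 13, 13, 9, 25]


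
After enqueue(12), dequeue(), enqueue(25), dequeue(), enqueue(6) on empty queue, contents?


enqueue(12) -> [12]
dequeue() returns 12 -> []
enqueue(25) -> [25]
dequeue() returns 25 -> []
enqueue(6) -> [6]
Final queue (front to back): [6]


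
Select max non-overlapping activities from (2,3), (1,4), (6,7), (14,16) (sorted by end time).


Greedy: pick earliest-ending, then skip overlaps.
Selected (3 activities): [(2, 3), (6, 7), (14, 16)]


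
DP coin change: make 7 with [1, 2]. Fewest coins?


dp[0]=0; dp[i]=1+min(dp[i-c] for c in coins)
...dp[2]=1, dp[3]=2, dp[4]=2, dp[5]=3, dp[6]=3, dp[7]=4
Minimum coins for 7 = 4


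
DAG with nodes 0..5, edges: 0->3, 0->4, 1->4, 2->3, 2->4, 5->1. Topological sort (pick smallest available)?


Kahn's algorithm, process smallest node first
Order: [0, 2, 3, 5, 1, 4]


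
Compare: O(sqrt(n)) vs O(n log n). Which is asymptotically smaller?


sublinear grows slower than linearithmic
O(sqrt(n)) is asymptotically smaller; O(n log n) grows faster


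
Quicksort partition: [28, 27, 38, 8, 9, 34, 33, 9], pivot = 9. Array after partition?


Elements <= 9 go left of pivot.
Result: [8, 9, 9, 28, 27, 34, 33, 38], pivot at index 2


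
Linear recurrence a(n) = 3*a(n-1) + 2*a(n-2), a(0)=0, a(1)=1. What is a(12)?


Build bottom-up:
...a(10)=79647, a(11)=283667, a(12)=3*283667+2*79647=1010295


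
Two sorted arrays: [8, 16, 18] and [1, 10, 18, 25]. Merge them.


Compare heads, take smaller each step.
Merged: [1, 8, 10, 16, 18, 18, 25]


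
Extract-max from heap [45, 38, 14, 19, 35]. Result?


Max = 45
Replace root with last, heapify down
Resulting heap: [38, 35, 14, 19]


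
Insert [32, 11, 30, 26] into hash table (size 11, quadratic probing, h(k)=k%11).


Insertions: 32->slot 10; 11->slot 0; 30->slot 8; 26->slot 4
Table: [11, None, None, None, 26, None, None, None, 30, None, 32]


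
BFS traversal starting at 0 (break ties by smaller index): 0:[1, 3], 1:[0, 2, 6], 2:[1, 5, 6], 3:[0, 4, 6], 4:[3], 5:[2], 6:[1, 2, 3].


BFS queue: start with [0]
Visit order: [0, 1, 3, 2, 6, 4, 5]


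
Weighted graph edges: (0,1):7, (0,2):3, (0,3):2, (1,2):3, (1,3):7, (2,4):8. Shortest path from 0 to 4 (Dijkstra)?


Dijkstra from 0:
Distances: {0: 0, 1: 6, 2: 3, 3: 2, 4: 11}
Shortest distance to 4 = 11, path = [0, 2, 4]


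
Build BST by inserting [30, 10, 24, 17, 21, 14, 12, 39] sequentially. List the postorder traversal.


Root = 30; build tree by BST insertion.
Postorder traversal: [12, 14, 21, 17, 24, 10, 39, 30]


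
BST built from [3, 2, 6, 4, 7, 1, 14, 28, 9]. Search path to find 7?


BST root = 3
Search for 7: compare at each node
Path: [3, 6, 7]


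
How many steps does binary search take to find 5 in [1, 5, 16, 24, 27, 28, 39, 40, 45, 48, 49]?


Search for 5:
[0,10] mid=5 arr[5]=28
[0,4] mid=2 arr[2]=16
[0,1] mid=0 arr[0]=1
[1,1] mid=1 arr[1]=5
Total: 4 comparisons


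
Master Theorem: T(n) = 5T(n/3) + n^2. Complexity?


a=5, b=3, c=2. log_3(5)=1.465 < c=2. Case 3: O(n^c) = O(n^2)
Complexity: O(n^2)


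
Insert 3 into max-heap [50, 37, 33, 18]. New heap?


Append 3: [50, 37, 33, 18, 3]
Bubble up: no swaps needed
Result: [50, 37, 33, 18, 3]


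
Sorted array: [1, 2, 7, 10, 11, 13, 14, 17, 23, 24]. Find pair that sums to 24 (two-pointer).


Two pointers: lo=0, hi=9
Found pair: (1, 23) summing to 24


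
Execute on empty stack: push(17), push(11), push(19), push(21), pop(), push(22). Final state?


push(17) -> [17]
push(11) -> [17, 11]
push(19) -> [17, 11, 19]
push(21) -> [17, 11, 19, 21]
pop() returns 21 -> [17, 11, 19]
push(22) -> [17, 11, 19, 22]
Final stack (bottom to top): [17, 11, 19, 22]


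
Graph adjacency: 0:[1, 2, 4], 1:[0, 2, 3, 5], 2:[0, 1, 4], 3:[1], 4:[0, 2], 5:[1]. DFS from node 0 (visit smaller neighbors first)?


DFS stack-based: start with [0]
Visit order: [0, 1, 2, 4, 3, 5]


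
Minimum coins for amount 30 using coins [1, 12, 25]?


dp[0]=0; dp[i]=1+min(dp[i-c] for c in coins)
...dp[25]=1, dp[26]=2, dp[27]=3, dp[28]=4, dp[29]=5, dp[30]=6
Minimum coins for 30 = 6


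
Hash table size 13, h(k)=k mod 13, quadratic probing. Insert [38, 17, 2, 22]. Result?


Insertions: 38->slot 12; 17->slot 4; 2->slot 2; 22->slot 9
Table: [None, None, 2, None, 17, None, None, None, None, 22, None, None, 38]


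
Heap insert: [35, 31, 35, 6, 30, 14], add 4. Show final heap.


Append 4: [35, 31, 35, 6, 30, 14, 4]
Bubble up: no swaps needed
Result: [35, 31, 35, 6, 30, 14, 4]


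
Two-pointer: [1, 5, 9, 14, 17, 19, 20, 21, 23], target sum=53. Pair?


Two pointers: lo=0, hi=8
No pair sums to 53


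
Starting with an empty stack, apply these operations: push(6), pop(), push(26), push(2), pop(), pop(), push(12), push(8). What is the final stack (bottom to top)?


push(6) -> [6]
pop() returns 6 -> []
push(26) -> [26]
push(2) -> [26, 2]
pop() returns 2 -> [26]
pop() returns 26 -> []
push(12) -> [12]
push(8) -> [12, 8]
Final stack (bottom to top): [12, 8]


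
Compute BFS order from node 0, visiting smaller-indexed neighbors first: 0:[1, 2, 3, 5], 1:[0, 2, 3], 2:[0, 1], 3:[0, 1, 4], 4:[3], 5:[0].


BFS queue: start with [0]
Visit order: [0, 1, 2, 3, 5, 4]


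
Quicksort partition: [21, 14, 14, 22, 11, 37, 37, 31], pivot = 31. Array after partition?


Elements <= 31 go left of pivot.
Result: [21, 14, 14, 22, 11, 31, 37, 37], pivot at index 5


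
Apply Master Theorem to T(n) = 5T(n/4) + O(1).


a=5, b=4, c=0. log_4(5)=1.161 > c=0. Case 1: O(n^log_b(a)) = O(n^1.161)
Complexity: O(n^1.161)


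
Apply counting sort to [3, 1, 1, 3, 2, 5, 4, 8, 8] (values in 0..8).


Count array: [0, 2, 1, 2, 1, 1, 0, 0, 2]
Reconstruct: [1, 1, 2, 3, 3, 4, 5, 8, 8]


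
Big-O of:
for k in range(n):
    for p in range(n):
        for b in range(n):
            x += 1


Per nesting level: O(n) * O(n) * O(n) = O(n^3)
Complexity: O(n^3)


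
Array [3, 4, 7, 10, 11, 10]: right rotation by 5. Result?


Right rotate by 5: [4, 7, 10, 11, 10, 3]


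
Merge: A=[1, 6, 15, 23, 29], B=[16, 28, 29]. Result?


Compare heads, take smaller each step.
Merged: [1, 6, 15, 16, 23, 28, 29, 29]


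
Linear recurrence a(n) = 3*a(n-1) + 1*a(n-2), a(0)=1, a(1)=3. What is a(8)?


Build bottom-up:
...a(6)=1189, a(7)=3927, a(8)=3*3927+1*1189=12970


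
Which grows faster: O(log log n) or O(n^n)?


double-logarithmic grows slower than n^n
O(log log n) is asymptotically smaller; O(n^n) grows faster


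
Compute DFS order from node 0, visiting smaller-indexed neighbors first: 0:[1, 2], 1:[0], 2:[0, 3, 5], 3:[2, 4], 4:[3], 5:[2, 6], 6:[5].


DFS stack-based: start with [0]
Visit order: [0, 1, 2, 3, 4, 5, 6]


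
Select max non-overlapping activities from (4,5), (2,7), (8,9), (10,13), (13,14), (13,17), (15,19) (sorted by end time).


Greedy: pick earliest-ending, then skip overlaps.
Selected (5 activities): [(4, 5), (8, 9), (10, 13), (13, 14), (15, 19)]


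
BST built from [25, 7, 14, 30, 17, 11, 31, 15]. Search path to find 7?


BST root = 25
Search for 7: compare at each node
Path: [25, 7]


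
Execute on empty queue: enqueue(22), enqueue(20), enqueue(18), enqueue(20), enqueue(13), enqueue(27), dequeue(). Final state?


enqueue(22) -> [22]
enqueue(20) -> [22, 20]
enqueue(18) -> [22, 20, 18]
enqueue(20) -> [22, 20, 18, 20]
enqueue(13) -> [22, 20, 18, 20, 13]
enqueue(27) -> [22, 20, 18, 20, 13, 27]
dequeue() returns 22 -> [20, 18, 20, 13, 27]
Final queue (front to back): [20, 18, 20, 13, 27]


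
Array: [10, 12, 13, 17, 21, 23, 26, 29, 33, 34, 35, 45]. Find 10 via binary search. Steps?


Search for 10:
[0,11] mid=5 arr[5]=23
[0,4] mid=2 arr[2]=13
[0,1] mid=0 arr[0]=10
Total: 3 comparisons


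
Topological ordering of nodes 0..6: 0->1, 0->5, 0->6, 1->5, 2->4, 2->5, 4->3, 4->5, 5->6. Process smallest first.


Kahn's algorithm, process smallest node first
Order: [0, 1, 2, 4, 3, 5, 6]


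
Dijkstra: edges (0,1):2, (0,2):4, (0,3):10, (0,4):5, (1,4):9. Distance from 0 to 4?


Dijkstra from 0:
Distances: {0: 0, 1: 2, 2: 4, 3: 10, 4: 5}
Shortest distance to 4 = 5, path = [0, 4]


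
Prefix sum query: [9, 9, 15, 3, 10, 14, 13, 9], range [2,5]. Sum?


Prefix sums: [0, 9, 18, 33, 36, 46, 60, 73, 82]
Sum[2..5] = prefix[6] - prefix[2] = 60 - 18 = 42


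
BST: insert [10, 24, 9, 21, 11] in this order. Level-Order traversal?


Root = 10; build tree by BST insertion.
Level-Order traversal: [10, 9, 24, 21, 11]


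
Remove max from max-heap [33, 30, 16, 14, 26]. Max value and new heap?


Max = 33
Replace root with last, heapify down
Resulting heap: [30, 26, 16, 14]


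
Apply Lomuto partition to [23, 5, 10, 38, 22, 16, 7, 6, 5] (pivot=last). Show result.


Elements <= 5 go left of pivot.
Result: [5, 5, 10, 38, 22, 16, 7, 6, 23], pivot at index 1


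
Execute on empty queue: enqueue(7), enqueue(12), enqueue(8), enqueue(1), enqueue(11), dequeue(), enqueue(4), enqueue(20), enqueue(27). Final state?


enqueue(7) -> [7]
enqueue(12) -> [7, 12]
enqueue(8) -> [7, 12, 8]
enqueue(1) -> [7, 12, 8, 1]
enqueue(11) -> [7, 12, 8, 1, 11]
dequeue() returns 7 -> [12, 8, 1, 11]
enqueue(4) -> [12, 8, 1, 11, 4]
enqueue(20) -> [12, 8, 1, 11, 4, 20]
enqueue(27) -> [12, 8, 1, 11, 4, 20, 27]
Final queue (front to back): [12, 8, 1, 11, 4, 20, 27]


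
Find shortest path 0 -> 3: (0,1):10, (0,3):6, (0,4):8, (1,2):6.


Dijkstra from 0:
Distances: {0: 0, 1: 10, 2: 16, 3: 6, 4: 8}
Shortest distance to 3 = 6, path = [0, 3]


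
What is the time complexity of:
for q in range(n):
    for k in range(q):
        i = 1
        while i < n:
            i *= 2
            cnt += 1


Per nesting level: O(n) * O(n) [triangular over q] * O(log n) = O(n^2 log n)
Complexity: O(n^2 log n)
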